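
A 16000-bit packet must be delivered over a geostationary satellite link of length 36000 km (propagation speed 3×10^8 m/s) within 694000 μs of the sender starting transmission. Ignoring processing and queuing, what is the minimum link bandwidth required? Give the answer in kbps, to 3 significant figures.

Propagation delay = 36000000 / 300000000 = 120000 μs.
Transmission budget = 694000 − 120000 = 574000 μs.
R ≥ L / t_tx = 16000 bits / 0.574 s = 27.9 kbps.

27.9 kbps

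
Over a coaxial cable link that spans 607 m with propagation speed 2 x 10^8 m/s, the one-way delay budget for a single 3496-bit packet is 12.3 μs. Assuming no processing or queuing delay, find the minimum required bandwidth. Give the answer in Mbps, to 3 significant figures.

Propagation delay = 607 / 200000000 = 3.035 μs.
Transmission budget = 12.3 − 3.035 = 9.265 μs.
R ≥ L / t_tx = 3496 bits / 9.265e-06 s = 377 Mbps.

377 Mbps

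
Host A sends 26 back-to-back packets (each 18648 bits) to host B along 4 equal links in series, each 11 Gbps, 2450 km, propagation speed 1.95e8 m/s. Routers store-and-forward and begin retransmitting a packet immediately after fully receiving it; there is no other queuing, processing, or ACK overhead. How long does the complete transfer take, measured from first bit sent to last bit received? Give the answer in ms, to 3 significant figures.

Per-hop transmission t_tx = L/R = 18648/11000000000 = 0.00169527 ms.
Per-hop propagation t_prop = 2450000/195000000 = 12.5641 ms.
Pipeline fill: first packet needs 4·t_tx to clear all hops; remaining 25 packets each add one t_tx.
Total = (4+26-1)·t_tx + 4·t_prop = 29·0.00169527 + 4·12.5641 = 50.3 ms.

50.3 ms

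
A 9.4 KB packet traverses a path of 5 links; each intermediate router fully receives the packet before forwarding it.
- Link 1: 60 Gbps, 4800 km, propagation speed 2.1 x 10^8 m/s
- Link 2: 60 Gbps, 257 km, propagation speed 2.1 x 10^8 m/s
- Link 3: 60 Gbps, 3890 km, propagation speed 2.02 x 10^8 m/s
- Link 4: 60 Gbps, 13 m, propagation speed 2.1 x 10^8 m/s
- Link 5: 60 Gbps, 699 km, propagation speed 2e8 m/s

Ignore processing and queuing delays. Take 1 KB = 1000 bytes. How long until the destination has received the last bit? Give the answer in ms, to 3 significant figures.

46.8 ms

L = 75200 bits.
Transmission delay per hop = L/R = 75200/60000000000 = 0.00125333 ms; 5 hops → 0.00626667 ms.
Propagation delays (d/s per hop): 22.8571, 1.22381, 19.2574, 6.19048e-05, 3.495 ms; sum = 46.8334 ms.
End-to-end = 46.8 ms.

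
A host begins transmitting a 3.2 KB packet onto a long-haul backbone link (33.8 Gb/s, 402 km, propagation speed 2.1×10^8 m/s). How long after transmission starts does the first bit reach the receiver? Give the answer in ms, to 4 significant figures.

First bit experiences only propagation delay: d/s = 402000/210000000 = 1.914 ms.

1.914 ms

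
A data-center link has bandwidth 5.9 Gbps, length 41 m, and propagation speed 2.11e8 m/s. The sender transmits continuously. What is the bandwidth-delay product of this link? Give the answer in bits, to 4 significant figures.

Propagation delay = 41 / 211000000 = 1.94313e-07 s.
BDP = R × t_prop = 5900000000 × 1.94313e-07 = 1146.45 bits.

1146 bits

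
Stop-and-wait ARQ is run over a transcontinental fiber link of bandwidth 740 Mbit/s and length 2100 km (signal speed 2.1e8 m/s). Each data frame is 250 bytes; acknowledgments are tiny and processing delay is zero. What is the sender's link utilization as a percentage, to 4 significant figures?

0.01351 %

t_tx = L/R = 2000/740000000 = 2.7027e-06 s.
t_prop = 2100000/210000000 = 0.01 s; RTT = 0.02 s.
Cycle = t_tx + RTT = 0.0200027 s.
Utilization = t_tx / cycle = 2.7027e-06/0.0200027 = 0.01351 %.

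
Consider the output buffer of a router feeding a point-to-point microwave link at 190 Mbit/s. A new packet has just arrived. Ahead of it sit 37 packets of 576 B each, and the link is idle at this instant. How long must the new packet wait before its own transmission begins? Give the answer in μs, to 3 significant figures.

Each queued packet: L/R = 4608/190000000 = 24.2526 μs.
37 queued → 897.347 μs.
Queuing delay = 897 μs.

897 μs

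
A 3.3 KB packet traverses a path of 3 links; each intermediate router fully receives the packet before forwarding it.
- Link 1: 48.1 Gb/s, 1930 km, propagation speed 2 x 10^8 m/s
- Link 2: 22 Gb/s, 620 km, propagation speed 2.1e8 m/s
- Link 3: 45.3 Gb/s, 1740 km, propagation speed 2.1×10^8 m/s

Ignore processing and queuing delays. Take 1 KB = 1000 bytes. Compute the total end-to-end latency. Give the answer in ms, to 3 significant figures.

L = 26400 bits.
Transmission delays (L/R per hop): 0.000548857, 0.0012, 0.000582781 ms; sum = 0.00233164 ms.
Propagation delays (d/s per hop): 9.65, 2.95238, 8.28571 ms; sum = 20.8881 ms.
End-to-end = 20.9 ms.

20.9 ms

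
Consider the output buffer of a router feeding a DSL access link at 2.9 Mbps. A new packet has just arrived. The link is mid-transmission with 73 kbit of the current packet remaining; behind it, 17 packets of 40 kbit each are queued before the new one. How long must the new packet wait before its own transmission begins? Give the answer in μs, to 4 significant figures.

259700 μs

Each queued packet: L/R = 40000/2900000 = 13793.1 μs.
17 queued → 234483 μs.
Plus remaining 73000 bits of current packet: 25172.4 μs.
Queuing delay = 259700 μs.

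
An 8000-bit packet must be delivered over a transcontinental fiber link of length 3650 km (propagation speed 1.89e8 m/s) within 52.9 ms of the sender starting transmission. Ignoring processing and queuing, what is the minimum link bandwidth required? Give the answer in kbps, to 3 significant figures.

Propagation delay = 3650000 / 189000000 = 19.3122 ms.
Transmission budget = 52.9 − 19.3122 = 33.5878 ms.
R ≥ L / t_tx = 8000 bits / 0.0335878 s = 238 kbps.

238 kbps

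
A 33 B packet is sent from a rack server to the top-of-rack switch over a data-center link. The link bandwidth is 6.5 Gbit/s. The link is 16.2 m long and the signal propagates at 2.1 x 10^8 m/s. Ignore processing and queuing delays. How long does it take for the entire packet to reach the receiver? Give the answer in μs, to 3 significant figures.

0.118 μs

L = 33 × 8 = 264 bits.
Transmission delay = L/R = 264 / 6500000000 = 0.0406154 μs.
Propagation delay = d/s = 16.2 m / 210000000 m/s = 0.0771429 μs.
Total = 0.118 μs.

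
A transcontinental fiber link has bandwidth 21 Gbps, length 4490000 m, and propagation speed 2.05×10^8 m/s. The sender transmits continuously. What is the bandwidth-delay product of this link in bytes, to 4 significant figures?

57490000 bytes

Propagation delay = 4490000 / 2.05e+08 = 0.0219024 s.
BDP = R × t_prop = 21000000000 × 0.0219024 = 459951000 bits.
In bytes: 459951000/8 = 57490000 bytes.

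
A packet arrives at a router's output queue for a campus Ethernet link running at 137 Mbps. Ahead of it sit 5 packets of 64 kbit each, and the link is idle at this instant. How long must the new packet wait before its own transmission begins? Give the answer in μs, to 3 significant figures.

Each queued packet: L/R = 64000/137000000 = 467.153 μs.
5 queued → 2335.77 μs.
Queuing delay = 2340 μs.

2340 μs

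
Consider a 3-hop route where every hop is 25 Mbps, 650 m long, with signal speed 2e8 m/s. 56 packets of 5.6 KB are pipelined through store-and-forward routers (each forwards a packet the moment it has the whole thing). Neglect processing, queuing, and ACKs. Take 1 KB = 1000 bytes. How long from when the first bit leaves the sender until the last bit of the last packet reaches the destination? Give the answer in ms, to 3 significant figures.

104 ms

Per-hop transmission t_tx = L/R = 44800/25000000 = 1.792 ms.
Per-hop propagation t_prop = 650/200000000 = 0.00325 ms.
Pipeline fill: first packet needs 3·t_tx to clear all hops; remaining 55 packets each add one t_tx.
Total = (3+56-1)·t_tx + 3·t_prop = 58·1.792 + 3·0.00325 = 104 ms.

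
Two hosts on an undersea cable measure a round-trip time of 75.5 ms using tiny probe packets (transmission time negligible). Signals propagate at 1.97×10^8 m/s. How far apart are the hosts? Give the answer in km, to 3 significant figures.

7440 km

One-way propagation = RTT/2 = 37.75 ms.
d = s × t = 197000000 × 0.03775 = 7440 km.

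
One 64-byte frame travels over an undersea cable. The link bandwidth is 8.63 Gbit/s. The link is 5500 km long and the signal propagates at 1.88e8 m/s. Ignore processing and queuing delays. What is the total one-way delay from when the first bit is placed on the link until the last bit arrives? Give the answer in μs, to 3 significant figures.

L = 64 × 8 = 512 bits.
Transmission delay = L/R = 512 / 8630000000 = 0.0593279 μs.
Propagation delay = d/s = 5500000 m / 188000000 m/s = 29255.3 μs.
Total = 29300 μs.

29300 μs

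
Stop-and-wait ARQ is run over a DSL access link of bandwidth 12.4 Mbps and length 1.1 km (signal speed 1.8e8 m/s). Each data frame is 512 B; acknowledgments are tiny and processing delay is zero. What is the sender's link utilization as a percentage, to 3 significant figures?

96.4 %

t_tx = L/R = 4096/12400000 = 0.000330323 s.
t_prop = 1100/180000000 = 6.11111e-06 s; RTT = 1.22222e-05 s.
Cycle = t_tx + RTT = 0.000342545 s.
Utilization = t_tx / cycle = 0.000330323/0.000342545 = 96.4 %.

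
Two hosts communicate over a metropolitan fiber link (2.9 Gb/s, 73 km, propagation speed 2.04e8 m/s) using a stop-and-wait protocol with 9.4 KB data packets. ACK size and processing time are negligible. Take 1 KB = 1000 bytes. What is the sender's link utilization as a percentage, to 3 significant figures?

3.50 %

t_tx = L/R = 75200/2900000000 = 2.5931e-05 s.
t_prop = 73000/204000000 = 0.000357843 s; RTT = 0.000715686 s.
Cycle = t_tx + RTT = 0.000741617 s.
Utilization = t_tx / cycle = 2.5931e-05/0.000741617 = 3.50 %.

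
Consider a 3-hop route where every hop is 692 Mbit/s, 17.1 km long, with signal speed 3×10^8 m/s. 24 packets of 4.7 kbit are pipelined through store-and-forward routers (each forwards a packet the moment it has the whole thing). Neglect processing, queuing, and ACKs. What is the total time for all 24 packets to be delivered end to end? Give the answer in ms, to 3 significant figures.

Per-hop transmission t_tx = L/R = 4700/692000000 = 0.00679191 ms.
Per-hop propagation t_prop = 17100/300000000 = 0.057 ms.
Pipeline fill: first packet needs 3·t_tx to clear all hops; remaining 23 packets each add one t_tx.
Total = (3+24-1)·t_tx + 3·t_prop = 26·0.00679191 + 3·0.057 = 0.348 ms.

0.348 ms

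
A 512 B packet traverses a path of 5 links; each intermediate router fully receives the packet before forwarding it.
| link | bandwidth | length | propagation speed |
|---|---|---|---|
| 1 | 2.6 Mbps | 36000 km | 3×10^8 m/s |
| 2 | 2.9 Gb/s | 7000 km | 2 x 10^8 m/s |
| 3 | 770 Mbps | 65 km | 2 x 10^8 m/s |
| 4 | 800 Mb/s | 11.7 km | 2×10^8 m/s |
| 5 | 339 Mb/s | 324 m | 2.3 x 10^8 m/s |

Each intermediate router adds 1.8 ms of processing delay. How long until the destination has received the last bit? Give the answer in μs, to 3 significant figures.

L = 512 × 8 = 4096 bits.
Transmission delays (L/R per hop): 1575.38, 1.41241, 5.31948, 5.12, 12.0826 μs; sum = 1599.32 μs.
Propagation delays (d/s per hop): 120000, 35000, 325, 58.5, 1.4087 μs; sum = 155385 μs.
Processing at 4 router(s): 4 × 1.8 ms = 7200 μs.
End-to-end = 164000 μs.

164000 μs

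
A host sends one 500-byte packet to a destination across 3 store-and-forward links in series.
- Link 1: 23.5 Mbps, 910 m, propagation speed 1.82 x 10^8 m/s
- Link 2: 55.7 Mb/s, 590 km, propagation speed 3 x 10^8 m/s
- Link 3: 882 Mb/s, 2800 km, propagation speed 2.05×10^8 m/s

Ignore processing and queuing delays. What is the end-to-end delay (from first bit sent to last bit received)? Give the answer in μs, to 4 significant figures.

15880 μs

L = 500 × 8 = 4000 bits.
Transmission delays (L/R per hop): 170.213, 71.8133, 4.53515 μs; sum = 246.561 μs.
Propagation delays (d/s per hop): 5, 1966.67, 13658.5 μs; sum = 15630.2 μs.
End-to-end = 15880 μs.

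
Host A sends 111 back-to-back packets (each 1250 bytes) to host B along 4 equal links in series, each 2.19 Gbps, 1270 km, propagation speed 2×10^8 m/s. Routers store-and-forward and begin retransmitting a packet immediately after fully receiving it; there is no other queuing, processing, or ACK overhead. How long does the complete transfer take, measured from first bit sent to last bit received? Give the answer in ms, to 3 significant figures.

Per-hop transmission t_tx = L/R = 10000/2190000000 = 0.00456621 ms.
Per-hop propagation t_prop = 1270000/200000000 = 6.35 ms.
Pipeline fill: first packet needs 4·t_tx to clear all hops; remaining 110 packets each add one t_tx.
Total = (4+111-1)·t_tx + 4·t_prop = 114·0.00456621 + 4·6.35 = 25.9 ms.

25.9 ms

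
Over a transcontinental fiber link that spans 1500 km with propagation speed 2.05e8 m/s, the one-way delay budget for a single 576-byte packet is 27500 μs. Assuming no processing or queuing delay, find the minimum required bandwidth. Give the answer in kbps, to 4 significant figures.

L = 4608 bits.
Propagation delay = 1500000 / 2.05e+08 = 7317.07 μs.
Transmission budget = 27500 − 7317.07 = 20182.9 μs.
R ≥ L / t_tx = 4608 bits / 0.0201829 s = 228.3 kbps.

228.3 kbps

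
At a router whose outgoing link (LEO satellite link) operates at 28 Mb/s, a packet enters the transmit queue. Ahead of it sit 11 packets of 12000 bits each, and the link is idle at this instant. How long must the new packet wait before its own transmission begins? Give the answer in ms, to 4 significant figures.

Each queued packet: L/R = 12000/28000000 = 0.428571 ms.
11 queued → 4.71429 ms.
Queuing delay = 4.714 ms.

4.714 ms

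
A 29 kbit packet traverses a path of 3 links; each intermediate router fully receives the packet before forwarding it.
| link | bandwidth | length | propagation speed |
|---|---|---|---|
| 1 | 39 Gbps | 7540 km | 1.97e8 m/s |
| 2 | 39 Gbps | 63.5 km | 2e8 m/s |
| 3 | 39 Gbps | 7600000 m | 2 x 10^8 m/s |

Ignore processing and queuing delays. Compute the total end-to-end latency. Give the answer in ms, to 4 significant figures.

76.59 ms

L = 29000 bits.
Transmission delay per hop = L/R = 29000/39000000000 = 0.00074359 ms; 3 hops → 0.00223077 ms.
Propagation delays (d/s per hop): 38.2741, 0.3175, 38 ms; sum = 76.5916 ms.
End-to-end = 76.59 ms.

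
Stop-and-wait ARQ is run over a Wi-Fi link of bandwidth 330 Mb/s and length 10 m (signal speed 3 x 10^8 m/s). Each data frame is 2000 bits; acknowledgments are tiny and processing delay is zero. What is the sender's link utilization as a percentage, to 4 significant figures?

98.91 %

t_tx = L/R = 2000/330000000 = 6.06061e-06 s.
t_prop = 10/300000000 = 3.33333e-08 s; RTT = 6.66667e-08 s.
Cycle = t_tx + RTT = 6.12727e-06 s.
Utilization = t_tx / cycle = 6.06061e-06/6.12727e-06 = 98.91 %.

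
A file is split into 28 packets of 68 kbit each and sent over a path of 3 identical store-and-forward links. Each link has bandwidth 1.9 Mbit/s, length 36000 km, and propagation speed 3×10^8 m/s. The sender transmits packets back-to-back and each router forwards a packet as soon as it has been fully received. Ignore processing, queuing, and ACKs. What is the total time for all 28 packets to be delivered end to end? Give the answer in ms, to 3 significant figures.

Per-hop transmission t_tx = L/R = 68000/1900000 = 35.7895 ms.
Per-hop propagation t_prop = 36000000/300000000 = 120 ms.
Pipeline fill: first packet needs 3·t_tx to clear all hops; remaining 27 packets each add one t_tx.
Total = (3+28-1)·t_tx + 3·t_prop = 30·35.7895 + 3·120 = 1430 ms.

1430 ms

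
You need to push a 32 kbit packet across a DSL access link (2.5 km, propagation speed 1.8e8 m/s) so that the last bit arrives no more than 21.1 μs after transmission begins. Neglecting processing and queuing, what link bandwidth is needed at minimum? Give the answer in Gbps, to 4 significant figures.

Propagation delay = 2500 / 180000000 = 13.8889 μs.
Transmission budget = 21.1 − 13.8889 = 7.21111 μs.
R ≥ L / t_tx = 32000 bits / 7.21111e-06 s = 4.438 Gbps.

4.438 Gbps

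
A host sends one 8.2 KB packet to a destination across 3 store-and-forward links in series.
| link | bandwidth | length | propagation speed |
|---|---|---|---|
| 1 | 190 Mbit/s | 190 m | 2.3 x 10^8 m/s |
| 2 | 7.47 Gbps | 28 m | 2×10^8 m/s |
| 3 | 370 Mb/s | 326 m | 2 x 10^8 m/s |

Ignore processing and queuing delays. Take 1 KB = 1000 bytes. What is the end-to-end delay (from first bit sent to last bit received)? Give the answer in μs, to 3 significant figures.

L = 65600 bits.
Transmission delays (L/R per hop): 345.263, 8.78179, 177.297 μs; sum = 531.342 μs.
Propagation delays (d/s per hop): 0.826087, 0.14, 1.63 μs; sum = 2.59609 μs.
End-to-end = 534 μs.

534 μs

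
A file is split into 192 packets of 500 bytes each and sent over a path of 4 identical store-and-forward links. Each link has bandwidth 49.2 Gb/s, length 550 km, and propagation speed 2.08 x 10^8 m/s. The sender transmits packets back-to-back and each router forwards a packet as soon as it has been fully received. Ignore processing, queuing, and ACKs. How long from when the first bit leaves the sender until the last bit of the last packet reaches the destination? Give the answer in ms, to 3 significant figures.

10.6 ms

Per-hop transmission t_tx = L/R = 4000/49200000000 = 8.13008e-05 ms.
Per-hop propagation t_prop = 550000/208000000 = 2.64423 ms.
Pipeline fill: first packet needs 4·t_tx to clear all hops; remaining 191 packets each add one t_tx.
Total = (4+192-1)·t_tx + 4·t_prop = 195·8.13008e-05 + 4·2.64423 = 10.6 ms.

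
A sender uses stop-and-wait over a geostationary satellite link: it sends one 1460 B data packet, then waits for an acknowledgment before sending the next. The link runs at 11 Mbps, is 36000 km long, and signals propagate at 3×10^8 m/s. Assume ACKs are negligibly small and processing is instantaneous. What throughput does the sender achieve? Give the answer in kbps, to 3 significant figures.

t_tx = L/R = 11680/11000000 = 0.00106182 s.
t_prop = 36000000/300000000 = 0.12 s; RTT = 0.24 s.
Cycle = t_tx + RTT = 0.241062 s.
Throughput = L / cycle = 11680 / 0.241062 = 48.5 kbps.

48.5 kbps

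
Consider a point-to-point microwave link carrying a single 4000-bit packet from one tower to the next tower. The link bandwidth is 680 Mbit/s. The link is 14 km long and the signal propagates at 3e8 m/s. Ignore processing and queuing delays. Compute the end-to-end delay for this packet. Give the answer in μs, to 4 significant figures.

Transmission delay = L/R = 4000 / 680000000 = 5.88235 μs.
Propagation delay = d/s = 14000 m / 300000000 m/s = 46.6667 μs.
Total = 52.55 μs.

52.55 μs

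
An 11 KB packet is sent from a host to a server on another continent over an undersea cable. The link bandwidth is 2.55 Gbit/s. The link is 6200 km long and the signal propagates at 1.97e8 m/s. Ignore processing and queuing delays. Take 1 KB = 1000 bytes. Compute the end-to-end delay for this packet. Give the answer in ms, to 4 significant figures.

31.51 ms

L = 88000 bits.
Transmission delay = L/R = 88000 / 2550000000 = 0.0345098 ms.
Propagation delay = d/s = 6200000 m / 197000000 m/s = 31.4721 ms.
Total = 31.51 ms.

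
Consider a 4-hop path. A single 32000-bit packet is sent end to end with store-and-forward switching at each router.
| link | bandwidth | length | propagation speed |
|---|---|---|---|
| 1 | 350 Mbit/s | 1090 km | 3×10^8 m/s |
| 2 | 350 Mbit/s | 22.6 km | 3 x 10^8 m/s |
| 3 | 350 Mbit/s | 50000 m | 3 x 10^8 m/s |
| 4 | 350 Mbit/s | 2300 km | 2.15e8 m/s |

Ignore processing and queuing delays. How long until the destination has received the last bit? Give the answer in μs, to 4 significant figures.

14940 μs

Transmission delay per hop = L/R = 32000/350000000 = 91.4286 μs; 4 hops → 365.714 μs.
Propagation delays (d/s per hop): 3633.33, 75.3333, 166.667, 10697.7 μs; sum = 14573 μs.
End-to-end = 14940 μs.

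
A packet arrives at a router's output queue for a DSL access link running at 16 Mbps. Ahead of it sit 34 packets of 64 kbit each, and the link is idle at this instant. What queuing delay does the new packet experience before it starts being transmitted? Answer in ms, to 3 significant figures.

136 ms

Each queued packet: L/R = 64000/16000000 = 4 ms.
34 queued → 136 ms.
Queuing delay = 136 ms.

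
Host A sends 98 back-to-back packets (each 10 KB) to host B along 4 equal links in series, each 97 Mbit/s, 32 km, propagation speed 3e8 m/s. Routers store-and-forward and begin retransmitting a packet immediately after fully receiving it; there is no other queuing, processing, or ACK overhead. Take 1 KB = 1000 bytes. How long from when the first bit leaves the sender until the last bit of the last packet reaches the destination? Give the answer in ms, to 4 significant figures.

Per-hop transmission t_tx = L/R = 80000/97000000 = 0.824742 ms.
Per-hop propagation t_prop = 32000/300000000 = 0.106667 ms.
Pipeline fill: first packet needs 4·t_tx to clear all hops; remaining 97 packets each add one t_tx.
Total = (4+98-1)·t_tx + 4·t_prop = 101·0.824742 + 4·0.106667 = 83.73 ms.

83.73 ms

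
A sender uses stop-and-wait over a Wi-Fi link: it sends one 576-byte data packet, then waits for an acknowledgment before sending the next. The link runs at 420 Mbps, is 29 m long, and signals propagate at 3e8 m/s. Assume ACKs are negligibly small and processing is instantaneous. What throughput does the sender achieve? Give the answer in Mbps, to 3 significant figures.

t_tx = L/R = 4608/420000000 = 1.09714e-05 s.
t_prop = 29/300000000 = 9.66667e-08 s; RTT = 1.93333e-07 s.
Cycle = t_tx + RTT = 1.11648e-05 s.
Throughput = L / cycle = 4608 / 1.11648e-05 = 413 Mbps.

413 Mbps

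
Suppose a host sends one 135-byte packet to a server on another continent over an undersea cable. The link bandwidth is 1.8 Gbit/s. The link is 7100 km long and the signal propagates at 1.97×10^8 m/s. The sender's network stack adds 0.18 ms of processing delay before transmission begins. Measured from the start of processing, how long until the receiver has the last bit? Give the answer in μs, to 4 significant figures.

36220 μs

L = 135 × 8 = 1080 bits.
Transmission delay = L/R = 1080 / 1800000000 = 0.6 μs.
Propagation delay = d/s = 7100000 m / 197000000 m/s = 36040.6 μs.
Plus processing delay 0.18 ms = 180 μs.
Total = 36220 μs.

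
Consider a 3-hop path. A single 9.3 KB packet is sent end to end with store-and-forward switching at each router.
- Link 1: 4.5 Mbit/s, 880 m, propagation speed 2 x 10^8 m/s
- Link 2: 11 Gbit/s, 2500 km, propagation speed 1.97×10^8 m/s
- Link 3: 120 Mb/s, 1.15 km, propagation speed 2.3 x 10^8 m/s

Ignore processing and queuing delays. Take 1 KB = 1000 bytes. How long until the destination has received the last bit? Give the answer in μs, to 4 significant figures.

L = 74400 bits.
Transmission delays (L/R per hop): 16533.3, 6.76364, 620 μs; sum = 17160.1 μs.
Propagation delays (d/s per hop): 4.4, 12690.4, 5 μs; sum = 12699.8 μs.
End-to-end = 29860 μs.

29860 μs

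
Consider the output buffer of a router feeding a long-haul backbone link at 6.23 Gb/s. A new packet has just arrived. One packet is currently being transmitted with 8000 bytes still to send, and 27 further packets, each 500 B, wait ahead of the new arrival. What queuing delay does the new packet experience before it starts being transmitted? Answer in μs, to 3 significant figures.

Each queued packet: L/R = 4000/6230000000 = 0.642055 μs.
27 queued → 17.3355 μs.
Plus remaining 64000 bits of current packet: 10.2729 μs.
Queuing delay = 27.6 μs.

27.6 μs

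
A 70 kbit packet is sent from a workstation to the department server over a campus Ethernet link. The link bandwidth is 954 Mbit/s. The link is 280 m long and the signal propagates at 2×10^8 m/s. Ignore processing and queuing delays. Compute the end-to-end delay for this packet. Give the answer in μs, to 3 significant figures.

L = 70000 bits.
Transmission delay = L/R = 70000 / 954000000 = 73.3753 μs.
Propagation delay = d/s = 280 m / 200000000 m/s = 1.4 μs.
Total = 74.8 μs.

74.8 μs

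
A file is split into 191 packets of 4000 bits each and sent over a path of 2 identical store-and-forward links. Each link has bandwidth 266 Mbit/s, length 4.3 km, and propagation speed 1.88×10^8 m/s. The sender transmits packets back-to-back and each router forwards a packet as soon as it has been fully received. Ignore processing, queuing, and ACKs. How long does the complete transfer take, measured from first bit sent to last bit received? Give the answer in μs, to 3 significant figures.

Per-hop transmission t_tx = L/R = 4000/266000000 = 15.0376 μs.
Per-hop propagation t_prop = 4300/188000000 = 22.8723 μs.
Pipeline fill: first packet needs 2·t_tx to clear all hops; remaining 190 packets each add one t_tx.
Total = (2+191-1)·t_tx + 2·t_prop = 192·15.0376 + 2·22.8723 = 2930 μs.

2930 μs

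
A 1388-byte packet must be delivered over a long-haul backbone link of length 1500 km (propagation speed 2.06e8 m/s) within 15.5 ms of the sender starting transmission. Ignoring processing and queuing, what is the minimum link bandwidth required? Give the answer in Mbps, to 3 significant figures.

1.35 Mbps

L = 11104 bits.
Propagation delay = 1500000 / 206000000 = 7.28155 ms.
Transmission budget = 15.5 − 7.28155 = 8.21845 ms.
R ≥ L / t_tx = 11104 bits / 0.00821845 s = 1.35 Mbps.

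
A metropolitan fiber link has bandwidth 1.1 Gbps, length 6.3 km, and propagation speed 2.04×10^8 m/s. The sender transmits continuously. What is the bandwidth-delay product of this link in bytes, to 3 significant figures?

Propagation delay = 6300 / 204000000 = 3.08824e-05 s.
BDP = R × t_prop = 1100000000 × 3.08824e-05 = 33970.6 bits.
In bytes: 33970.6/8 = 4250 bytes.

4250 bytes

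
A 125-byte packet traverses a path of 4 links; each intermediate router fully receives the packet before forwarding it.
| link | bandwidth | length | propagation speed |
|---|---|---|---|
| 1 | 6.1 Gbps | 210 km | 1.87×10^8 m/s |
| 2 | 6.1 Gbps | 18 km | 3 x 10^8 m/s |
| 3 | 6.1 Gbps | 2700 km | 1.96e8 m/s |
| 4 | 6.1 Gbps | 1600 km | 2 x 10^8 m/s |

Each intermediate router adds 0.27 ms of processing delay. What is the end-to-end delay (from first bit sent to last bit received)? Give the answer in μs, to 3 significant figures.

L = 125 × 8 = 1000 bits.
Transmission delay per hop = L/R = 1000/6100000000 = 0.163934 μs; 4 hops → 0.655738 μs.
Propagation delays (d/s per hop): 1122.99, 60, 13775.5, 8000 μs; sum = 22958.5 μs.
Processing at 3 router(s): 3 × 0.27 ms = 810 μs.
End-to-end = 23800 μs.

23800 μs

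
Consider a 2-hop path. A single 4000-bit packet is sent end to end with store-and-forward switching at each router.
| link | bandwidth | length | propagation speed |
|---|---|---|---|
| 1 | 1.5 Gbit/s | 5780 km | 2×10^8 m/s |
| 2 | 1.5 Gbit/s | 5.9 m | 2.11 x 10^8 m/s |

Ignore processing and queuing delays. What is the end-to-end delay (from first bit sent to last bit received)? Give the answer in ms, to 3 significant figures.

28.9 ms

Transmission delay per hop = L/R = 4000/1500000000 = 0.00266667 ms; 2 hops → 0.00533333 ms.
Propagation delays (d/s per hop): 28.9, 2.79621e-05 ms; sum = 28.9 ms.
End-to-end = 28.9 ms.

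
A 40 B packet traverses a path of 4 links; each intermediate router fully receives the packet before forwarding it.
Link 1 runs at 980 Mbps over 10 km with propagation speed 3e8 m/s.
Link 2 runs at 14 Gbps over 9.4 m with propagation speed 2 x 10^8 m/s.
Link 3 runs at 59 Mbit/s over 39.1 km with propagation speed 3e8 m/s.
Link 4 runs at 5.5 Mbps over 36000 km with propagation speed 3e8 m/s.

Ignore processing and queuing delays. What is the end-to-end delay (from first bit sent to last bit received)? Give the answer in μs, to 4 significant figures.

L = 40 × 8 = 320 bits.
Transmission delays (L/R per hop): 0.326531, 0.0228571, 5.42373, 58.1818 μs; sum = 63.9549 μs.
Propagation delays (d/s per hop): 33.3333, 0.047, 130.333, 120000 μs; sum = 120164 μs.
End-to-end = 120200 μs.

120200 μs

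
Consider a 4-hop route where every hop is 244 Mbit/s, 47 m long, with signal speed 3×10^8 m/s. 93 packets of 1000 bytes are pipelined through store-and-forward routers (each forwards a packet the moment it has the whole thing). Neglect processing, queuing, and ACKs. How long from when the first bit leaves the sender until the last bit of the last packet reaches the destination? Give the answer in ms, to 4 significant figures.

3.148 ms

Per-hop transmission t_tx = L/R = 8000/244000000 = 0.0327869 ms.
Per-hop propagation t_prop = 47/300000000 = 0.000156667 ms.
Pipeline fill: first packet needs 4·t_tx to clear all hops; remaining 92 packets each add one t_tx.
Total = (4+93-1)·t_tx + 4·t_prop = 96·0.0327869 + 4·0.000156667 = 3.148 ms.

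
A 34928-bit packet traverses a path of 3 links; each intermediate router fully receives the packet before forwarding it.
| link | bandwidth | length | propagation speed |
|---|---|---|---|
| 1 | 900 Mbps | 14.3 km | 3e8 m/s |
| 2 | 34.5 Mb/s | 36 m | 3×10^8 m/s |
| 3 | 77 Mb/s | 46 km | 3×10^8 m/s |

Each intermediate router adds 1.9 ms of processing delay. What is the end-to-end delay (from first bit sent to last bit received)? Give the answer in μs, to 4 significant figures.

Transmission delays (L/R per hop): 38.8089, 1012.41, 453.61 μs; sum = 1504.83 μs.
Propagation delays (d/s per hop): 47.6667, 0.12, 153.333 μs; sum = 201.12 μs.
Processing at 2 router(s): 2 × 1.9 ms = 3800 μs.
End-to-end = 5506 μs.

5506 μs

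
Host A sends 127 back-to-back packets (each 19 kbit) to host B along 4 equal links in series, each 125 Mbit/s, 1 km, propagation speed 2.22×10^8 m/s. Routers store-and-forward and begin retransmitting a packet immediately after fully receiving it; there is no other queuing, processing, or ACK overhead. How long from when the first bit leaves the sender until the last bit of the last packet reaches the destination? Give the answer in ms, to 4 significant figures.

19.78 ms

Per-hop transmission t_tx = L/R = 19000/125000000 = 0.152 ms.
Per-hop propagation t_prop = 1000/2.22e+08 = 0.0045045 ms.
Pipeline fill: first packet needs 4·t_tx to clear all hops; remaining 126 packets each add one t_tx.
Total = (4+127-1)·t_tx + 4·t_prop = 130·0.152 + 4·0.0045045 = 19.78 ms.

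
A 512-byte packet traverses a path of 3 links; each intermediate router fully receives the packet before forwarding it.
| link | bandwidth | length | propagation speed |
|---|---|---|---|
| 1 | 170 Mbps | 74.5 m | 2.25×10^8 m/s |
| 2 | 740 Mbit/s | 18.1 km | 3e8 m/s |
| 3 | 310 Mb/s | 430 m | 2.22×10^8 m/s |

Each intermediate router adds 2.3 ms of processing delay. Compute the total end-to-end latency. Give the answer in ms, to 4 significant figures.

4.705 ms

L = 512 × 8 = 4096 bits.
Transmission delays (L/R per hop): 0.0240941, 0.00553514, 0.0132129 ms; sum = 0.0428422 ms.
Propagation delays (d/s per hop): 0.000331111, 0.0603333, 0.00193694 ms; sum = 0.0626014 ms.
Processing at 2 router(s): 2 × 2.3 ms = 4.6 ms.
End-to-end = 4.705 ms.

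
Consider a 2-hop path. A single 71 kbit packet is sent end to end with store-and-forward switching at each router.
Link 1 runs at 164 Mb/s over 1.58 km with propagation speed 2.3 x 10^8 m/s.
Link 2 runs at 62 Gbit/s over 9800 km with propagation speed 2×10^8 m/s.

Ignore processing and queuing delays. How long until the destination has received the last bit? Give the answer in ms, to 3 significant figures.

49.4 ms

L = 71000 bits.
Transmission delays (L/R per hop): 0.432927, 0.00114516 ms; sum = 0.434072 ms.
Propagation delays (d/s per hop): 0.00686957, 49 ms; sum = 49.0069 ms.
End-to-end = 49.4 ms.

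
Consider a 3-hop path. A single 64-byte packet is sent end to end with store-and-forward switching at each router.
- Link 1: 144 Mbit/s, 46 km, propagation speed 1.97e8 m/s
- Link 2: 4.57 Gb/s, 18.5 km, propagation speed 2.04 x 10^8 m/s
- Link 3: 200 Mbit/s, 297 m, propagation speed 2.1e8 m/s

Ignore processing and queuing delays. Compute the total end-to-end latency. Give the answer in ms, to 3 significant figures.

L = 64 × 8 = 512 bits.
Transmission delays (L/R per hop): 0.00355556, 0.000112035, 0.00256 ms; sum = 0.00622759 ms.
Propagation delays (d/s per hop): 0.233503, 0.0906863, 0.00141429 ms; sum = 0.325603 ms.
End-to-end = 0.332 ms.

0.332 ms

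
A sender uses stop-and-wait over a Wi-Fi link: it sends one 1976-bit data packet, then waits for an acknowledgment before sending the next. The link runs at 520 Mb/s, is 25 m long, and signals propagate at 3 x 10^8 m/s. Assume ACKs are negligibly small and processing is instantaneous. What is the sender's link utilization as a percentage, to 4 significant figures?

t_tx = L/R = 1976/520000000 = 3.8e-06 s.
t_prop = 25/300000000 = 8.33333e-08 s; RTT = 1.66667e-07 s.
Cycle = t_tx + RTT = 3.96667e-06 s.
Utilization = t_tx / cycle = 3.8e-06/3.96667e-06 = 95.80 %.

95.80 %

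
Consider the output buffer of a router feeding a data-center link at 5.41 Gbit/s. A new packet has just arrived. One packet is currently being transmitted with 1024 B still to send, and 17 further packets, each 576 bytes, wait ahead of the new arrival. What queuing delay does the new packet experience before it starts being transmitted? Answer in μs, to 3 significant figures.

16.0 μs

Each queued packet: L/R = 4608/5410000000 = 0.851756 μs.
17 queued → 14.4799 μs.
Plus remaining 8192 bits of current packet: 1.51423 μs.
Queuing delay = 16.0 μs.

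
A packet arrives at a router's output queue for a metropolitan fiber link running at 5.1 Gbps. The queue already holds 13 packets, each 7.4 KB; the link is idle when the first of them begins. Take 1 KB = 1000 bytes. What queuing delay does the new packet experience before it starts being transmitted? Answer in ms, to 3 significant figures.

Each queued packet: L/R = 59200/5100000000 = 0.0116078 ms.
13 queued → 0.150902 ms.
Queuing delay = 0.151 ms.

0.151 ms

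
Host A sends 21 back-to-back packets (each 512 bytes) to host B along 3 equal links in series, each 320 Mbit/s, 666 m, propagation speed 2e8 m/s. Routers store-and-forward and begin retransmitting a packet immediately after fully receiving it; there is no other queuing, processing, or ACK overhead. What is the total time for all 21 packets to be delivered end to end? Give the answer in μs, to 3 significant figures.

304 μs

Per-hop transmission t_tx = L/R = 4096/320000000 = 12.8 μs.
Per-hop propagation t_prop = 666/200000000 = 3.33 μs.
Pipeline fill: first packet needs 3·t_tx to clear all hops; remaining 20 packets each add one t_tx.
Total = (3+21-1)·t_tx + 3·t_prop = 23·12.8 + 3·3.33 = 304 μs.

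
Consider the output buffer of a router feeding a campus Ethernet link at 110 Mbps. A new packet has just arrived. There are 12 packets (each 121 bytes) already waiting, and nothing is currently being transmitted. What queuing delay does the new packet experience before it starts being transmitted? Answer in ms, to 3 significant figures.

0.106 ms

Each queued packet: L/R = 968/110000000 = 0.0088 ms.
12 queued → 0.1056 ms.
Queuing delay = 0.106 ms.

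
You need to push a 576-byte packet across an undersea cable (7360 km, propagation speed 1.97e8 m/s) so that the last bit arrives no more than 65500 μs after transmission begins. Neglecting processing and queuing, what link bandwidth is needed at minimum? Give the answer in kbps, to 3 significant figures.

L = 4608 bits.
Propagation delay = 7360000 / 197000000 = 37360.4 μs.
Transmission budget = 65500 − 37360.4 = 28139.6 μs.
R ≥ L / t_tx = 4608 bits / 0.0281396 s = 164 kbps.

164 kbps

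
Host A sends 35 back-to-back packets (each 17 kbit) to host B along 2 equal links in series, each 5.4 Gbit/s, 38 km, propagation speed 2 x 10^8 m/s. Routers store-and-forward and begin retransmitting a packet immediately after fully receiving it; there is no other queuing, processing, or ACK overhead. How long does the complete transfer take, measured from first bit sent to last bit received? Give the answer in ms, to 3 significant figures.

0.493 ms

Per-hop transmission t_tx = L/R = 17000/5400000000 = 0.00314815 ms.
Per-hop propagation t_prop = 38000/200000000 = 0.19 ms.
Pipeline fill: first packet needs 2·t_tx to clear all hops; remaining 34 packets each add one t_tx.
Total = (2+35-1)·t_tx + 2·t_prop = 36·0.00314815 + 2·0.19 = 0.493 ms.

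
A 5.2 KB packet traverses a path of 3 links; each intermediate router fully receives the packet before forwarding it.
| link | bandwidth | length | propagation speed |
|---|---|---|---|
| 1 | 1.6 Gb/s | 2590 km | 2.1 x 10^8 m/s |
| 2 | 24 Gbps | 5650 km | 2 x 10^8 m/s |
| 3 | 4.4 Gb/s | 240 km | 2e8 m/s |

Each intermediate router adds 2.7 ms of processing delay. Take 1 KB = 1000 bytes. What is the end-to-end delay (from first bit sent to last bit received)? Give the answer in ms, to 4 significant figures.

47.22 ms

L = 41600 bits.
Transmission delays (L/R per hop): 0.026, 0.00173333, 0.00945455 ms; sum = 0.0371879 ms.
Propagation delays (d/s per hop): 12.3333, 28.25, 1.2 ms; sum = 41.7833 ms.
Processing at 2 router(s): 2 × 2.7 ms = 5.4 ms.
End-to-end = 47.22 ms.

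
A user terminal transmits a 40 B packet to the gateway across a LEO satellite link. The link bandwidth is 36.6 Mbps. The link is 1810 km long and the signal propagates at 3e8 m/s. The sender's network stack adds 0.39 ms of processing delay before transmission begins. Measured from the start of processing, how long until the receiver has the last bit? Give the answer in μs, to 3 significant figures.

L = 40 × 8 = 320 bits.
Transmission delay = L/R = 320 / 36600000 = 8.74317 μs.
Propagation delay = d/s = 1810000 m / 300000000 m/s = 6033.33 μs.
Plus processing delay 0.39 ms = 390 μs.
Total = 6430 μs.

6430 μs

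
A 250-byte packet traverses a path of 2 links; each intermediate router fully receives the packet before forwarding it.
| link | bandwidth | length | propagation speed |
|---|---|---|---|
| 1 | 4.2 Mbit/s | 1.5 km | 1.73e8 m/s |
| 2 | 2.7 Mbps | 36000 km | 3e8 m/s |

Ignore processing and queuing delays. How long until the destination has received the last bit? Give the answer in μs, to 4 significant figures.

L = 250 × 8 = 2000 bits.
Transmission delays (L/R per hop): 476.19, 740.741 μs; sum = 1216.93 μs.
Propagation delays (d/s per hop): 8.67052, 120000 μs; sum = 120009 μs.
End-to-end = 121200 μs.

121200 μs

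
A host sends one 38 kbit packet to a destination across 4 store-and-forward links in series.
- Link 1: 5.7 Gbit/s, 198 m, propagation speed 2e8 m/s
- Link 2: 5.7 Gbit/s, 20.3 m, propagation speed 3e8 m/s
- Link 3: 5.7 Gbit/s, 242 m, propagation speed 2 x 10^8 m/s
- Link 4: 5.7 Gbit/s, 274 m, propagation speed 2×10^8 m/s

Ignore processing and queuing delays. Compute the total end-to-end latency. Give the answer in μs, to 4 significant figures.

L = 38000 bits.
Transmission delay per hop = L/R = 38000/5700000000 = 6.66667 μs; 4 hops → 26.6667 μs.
Propagation delays (d/s per hop): 0.99, 0.0676667, 1.21, 1.37 μs; sum = 3.63767 μs.
End-to-end = 30.30 μs.

30.30 μs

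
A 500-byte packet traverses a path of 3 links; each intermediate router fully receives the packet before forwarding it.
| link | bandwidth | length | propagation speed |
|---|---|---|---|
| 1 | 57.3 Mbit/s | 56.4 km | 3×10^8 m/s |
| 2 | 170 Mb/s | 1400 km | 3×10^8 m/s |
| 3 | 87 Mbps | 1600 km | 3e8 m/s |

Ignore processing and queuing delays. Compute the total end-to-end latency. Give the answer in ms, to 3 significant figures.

L = 500 × 8 = 4000 bits.
Transmission delays (L/R per hop): 0.069808, 0.0235294, 0.045977 ms; sum = 0.139314 ms.
Propagation delays (d/s per hop): 0.188, 4.66667, 5.33333 ms; sum = 10.188 ms.
End-to-end = 10.3 ms.

10.3 ms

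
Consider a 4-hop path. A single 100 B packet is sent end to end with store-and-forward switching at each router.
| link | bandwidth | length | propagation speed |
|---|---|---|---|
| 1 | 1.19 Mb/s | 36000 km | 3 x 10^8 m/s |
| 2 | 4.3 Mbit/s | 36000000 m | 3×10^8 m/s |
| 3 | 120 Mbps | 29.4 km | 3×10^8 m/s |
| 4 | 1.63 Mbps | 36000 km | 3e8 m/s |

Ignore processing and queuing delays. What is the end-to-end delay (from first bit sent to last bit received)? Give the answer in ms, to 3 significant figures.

L = 100 × 8 = 800 bits.
Transmission delays (L/R per hop): 0.672269, 0.186047, 0.00666667, 0.490798 ms; sum = 1.35578 ms.
Propagation delays (d/s per hop): 120, 120, 0.098, 120 ms; sum = 360.098 ms.
End-to-end = 361 ms.

361 ms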